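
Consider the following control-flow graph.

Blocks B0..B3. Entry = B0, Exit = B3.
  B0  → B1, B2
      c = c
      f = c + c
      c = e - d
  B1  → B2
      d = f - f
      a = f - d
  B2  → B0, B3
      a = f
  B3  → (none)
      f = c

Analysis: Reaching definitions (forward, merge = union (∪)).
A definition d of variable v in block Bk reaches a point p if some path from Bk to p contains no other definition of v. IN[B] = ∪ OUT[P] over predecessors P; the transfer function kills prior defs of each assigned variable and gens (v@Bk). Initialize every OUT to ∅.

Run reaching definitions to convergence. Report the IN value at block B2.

Answer: {a@B1, a@B2, c@B0, d@B1, f@B0}

Working:
Converged values:
  B0: | IN={a@B2, c@B0, d@B1, f@B0} | OUT={a@B2, c@B0, d@B1, f@B0}
  B1: | IN={a@B2, c@B0, d@B1, f@B0} | OUT={a@B1, c@B0, d@B1, f@B0}
  B2: | IN={a@B1, a@B2, c@B0, d@B1, f@B0} | OUT={a@B2, c@B0, d@B1, f@B0}
  B3: | IN={a@B2, c@B0, d@B1, f@B0} | OUT={a@B2, c@B0, d@B1, f@B3}

Merge at B2: IN[B2] = OUT[B0] ⊔ OUT[B1] = {a@B1, a@B2, c@B0, d@B1, f@B0}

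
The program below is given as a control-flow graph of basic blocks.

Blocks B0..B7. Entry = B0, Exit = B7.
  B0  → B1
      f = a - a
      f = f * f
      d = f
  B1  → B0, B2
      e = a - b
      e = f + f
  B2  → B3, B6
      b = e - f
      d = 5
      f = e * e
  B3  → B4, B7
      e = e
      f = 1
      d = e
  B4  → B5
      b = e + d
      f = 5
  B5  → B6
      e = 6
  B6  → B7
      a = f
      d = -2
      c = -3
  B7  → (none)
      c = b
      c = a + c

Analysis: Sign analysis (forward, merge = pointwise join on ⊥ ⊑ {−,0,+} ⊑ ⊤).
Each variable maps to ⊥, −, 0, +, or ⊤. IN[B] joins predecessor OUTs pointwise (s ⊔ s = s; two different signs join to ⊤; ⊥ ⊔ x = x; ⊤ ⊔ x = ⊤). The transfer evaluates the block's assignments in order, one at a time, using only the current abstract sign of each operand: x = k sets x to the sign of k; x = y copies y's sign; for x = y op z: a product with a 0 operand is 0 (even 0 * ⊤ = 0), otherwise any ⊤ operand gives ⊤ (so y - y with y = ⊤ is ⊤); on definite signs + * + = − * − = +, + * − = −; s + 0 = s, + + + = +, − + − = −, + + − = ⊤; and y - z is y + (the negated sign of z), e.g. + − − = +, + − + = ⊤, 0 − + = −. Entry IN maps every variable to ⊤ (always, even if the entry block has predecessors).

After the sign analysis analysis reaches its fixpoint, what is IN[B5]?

Fixpoint table:
  B0:  IN=(all ⊤)  OUT=(all ⊤)
  B1:  IN=(all ⊤)  OUT=(all ⊤)
  B2:  IN=(all ⊤)  OUT={d:+; rest ⊤}
  B3:  IN={d:+; rest ⊤}  OUT={f:+; rest ⊤}
  B4:  IN={f:+; rest ⊤}  OUT={f:+; rest ⊤}
  B5:  IN={f:+; rest ⊤}  OUT={e:+, f:+; rest ⊤}
  B6:  IN=(all ⊤)  OUT={c:-, d:-; rest ⊤}
  B7:  IN=(all ⊤)  OUT=(all ⊤)

Merge at B5: IN[B5] = OUT[B4] = {a: ⊤, b: ⊤, c: ⊤, d: ⊤, e: ⊤, f: +}

Answer: {a: ⊤, b: ⊤, c: ⊤, d: ⊤, e: ⊤, f: +}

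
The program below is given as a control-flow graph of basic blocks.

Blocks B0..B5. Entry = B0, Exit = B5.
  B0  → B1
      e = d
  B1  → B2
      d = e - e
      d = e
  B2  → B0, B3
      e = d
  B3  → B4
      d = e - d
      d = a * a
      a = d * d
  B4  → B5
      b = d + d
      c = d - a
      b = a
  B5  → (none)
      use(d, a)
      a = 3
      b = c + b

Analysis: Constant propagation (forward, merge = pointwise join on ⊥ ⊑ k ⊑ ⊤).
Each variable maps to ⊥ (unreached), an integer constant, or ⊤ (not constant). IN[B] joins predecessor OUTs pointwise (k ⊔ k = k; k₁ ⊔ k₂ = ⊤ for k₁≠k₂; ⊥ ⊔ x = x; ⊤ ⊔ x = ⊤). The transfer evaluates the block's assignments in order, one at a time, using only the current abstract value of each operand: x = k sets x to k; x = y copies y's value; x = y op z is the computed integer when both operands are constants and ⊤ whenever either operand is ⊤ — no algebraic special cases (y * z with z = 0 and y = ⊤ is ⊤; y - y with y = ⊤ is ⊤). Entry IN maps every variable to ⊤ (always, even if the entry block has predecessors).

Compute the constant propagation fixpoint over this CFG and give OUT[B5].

Answer: {a: 3, b: ⊤, c: ⊤, d: ⊤, e: ⊤, f: ⊤}

Derivation:
Converged values:
  B0: | IN=(all ⊤) | OUT=(all ⊤)
  B1: | IN=(all ⊤) | OUT=(all ⊤)
  B2: | IN=(all ⊤) | OUT=(all ⊤)
  B3: | IN=(all ⊤) | OUT=(all ⊤)
  B4: | IN=(all ⊤) | OUT=(all ⊤)
  B5: | IN=(all ⊤) | OUT={a:3; rest ⊤}

Merge at B5: IN[B5] = OUT[B4] = {a: ⊤, b: ⊤, c: ⊤, d: ⊤, e: ⊤, f: ⊤}
Applying B5's transfer function to that IN value gives OUT[B5] (row B5 above).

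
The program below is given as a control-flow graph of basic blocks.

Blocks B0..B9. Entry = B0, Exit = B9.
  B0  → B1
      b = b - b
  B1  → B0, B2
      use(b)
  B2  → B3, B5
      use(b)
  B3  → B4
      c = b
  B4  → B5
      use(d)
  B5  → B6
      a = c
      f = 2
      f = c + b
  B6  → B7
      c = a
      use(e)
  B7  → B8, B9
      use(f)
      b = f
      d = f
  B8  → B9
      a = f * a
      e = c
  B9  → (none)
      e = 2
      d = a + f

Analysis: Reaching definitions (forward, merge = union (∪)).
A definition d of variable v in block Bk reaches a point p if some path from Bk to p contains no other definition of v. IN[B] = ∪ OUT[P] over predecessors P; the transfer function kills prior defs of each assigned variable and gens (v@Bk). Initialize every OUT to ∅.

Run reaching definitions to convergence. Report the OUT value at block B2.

Converged values:
  B0:  IN={b@B0}  OUT={b@B0}
  B1:  IN={b@B0}  OUT={b@B0}
  B2:  IN={b@B0}  OUT={b@B0}
  B3:  IN={b@B0}  OUT={b@B0, c@B3}
  B4:  IN={b@B0, c@B3}  OUT={b@B0, c@B3}
  B5:  IN={b@B0, c@B3}  OUT={a@B5, b@B0, c@B3, f@B5}
  B6:  IN={a@B5, b@B0, c@B3, f@B5}  OUT={a@B5, b@B0, c@B6, f@B5}
  B7:  IN={a@B5, b@B0, c@B6, f@B5}  OUT={a@B5, b@B7, c@B6, d@B7, f@B5}
  B8:  IN={a@B5, b@B7, c@B6, d@B7, f@B5}  OUT={a@B8, b@B7, c@B6, d@B7, e@B8, f@B5}
  B9:  IN={a@B5, a@B8, b@B7, c@B6, d@B7, e@B8, f@B5}  OUT={a@B5, a@B8, b@B7, c@B6, d@B9, e@B9, f@B5}

Merge at B2: IN[B2] = OUT[B1] = {b@B0}
Applying B2's transfer function to that IN value gives OUT[B2] (row B2 above).

Answer: {b@B0}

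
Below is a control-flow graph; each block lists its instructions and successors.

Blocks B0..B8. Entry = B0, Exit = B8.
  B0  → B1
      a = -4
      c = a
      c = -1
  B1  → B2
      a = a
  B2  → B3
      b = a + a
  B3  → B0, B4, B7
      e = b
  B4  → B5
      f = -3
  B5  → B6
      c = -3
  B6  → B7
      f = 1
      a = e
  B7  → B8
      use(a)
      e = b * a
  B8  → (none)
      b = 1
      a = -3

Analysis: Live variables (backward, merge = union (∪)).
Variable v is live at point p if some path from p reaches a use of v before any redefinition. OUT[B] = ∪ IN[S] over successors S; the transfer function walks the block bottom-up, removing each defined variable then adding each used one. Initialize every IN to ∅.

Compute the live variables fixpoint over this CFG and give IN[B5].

Answer: {b, e}

Derivation:
Converged values:
  B0: | IN={} | OUT={a}
  B1: | IN={a} | OUT={a}
  B2: | IN={a} | OUT={a, b}
  B3: | IN={a, b} | OUT={a, b, e}
  B4: | IN={b, e} | OUT={b, e}
  B5: | IN={b, e} | OUT={b, e}
  B6: | IN={b, e} | OUT={a, b}
  B7: | IN={a, b} | OUT={}
  B8: | IN={} | OUT={}

Merge at B5: OUT[B5] = IN[B6] = {b, e}
Applying B5's transfer function to that OUT value gives IN[B5] (row B5 above).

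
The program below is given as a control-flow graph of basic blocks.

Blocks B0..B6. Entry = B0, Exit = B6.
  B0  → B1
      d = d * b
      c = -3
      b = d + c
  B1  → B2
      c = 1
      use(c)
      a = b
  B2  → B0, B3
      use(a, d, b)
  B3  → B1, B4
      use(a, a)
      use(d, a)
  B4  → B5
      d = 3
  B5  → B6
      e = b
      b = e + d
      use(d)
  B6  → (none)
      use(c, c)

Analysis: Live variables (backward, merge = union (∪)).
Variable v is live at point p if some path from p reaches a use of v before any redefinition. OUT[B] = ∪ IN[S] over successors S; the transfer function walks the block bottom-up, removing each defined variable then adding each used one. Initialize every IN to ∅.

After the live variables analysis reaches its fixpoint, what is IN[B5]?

Answer: {b, c, d}

Derivation:
Fixpoint table:
  B0:   IN={b, d}   OUT={b, d}
  B1:   IN={b, d}   OUT={a, b, c, d}
  B2:   IN={a, b, c, d}   OUT={a, b, c, d}
  B3:   IN={a, b, c, d}   OUT={b, c, d}
  B4:   IN={b, c}   OUT={b, c, d}
  B5:   IN={b, c, d}   OUT={c}
  B6:   IN={c}   OUT={}

Merge at B5: OUT[B5] = IN[B6] = {c}
Applying B5's transfer function to that OUT value gives IN[B5] (row B5 above).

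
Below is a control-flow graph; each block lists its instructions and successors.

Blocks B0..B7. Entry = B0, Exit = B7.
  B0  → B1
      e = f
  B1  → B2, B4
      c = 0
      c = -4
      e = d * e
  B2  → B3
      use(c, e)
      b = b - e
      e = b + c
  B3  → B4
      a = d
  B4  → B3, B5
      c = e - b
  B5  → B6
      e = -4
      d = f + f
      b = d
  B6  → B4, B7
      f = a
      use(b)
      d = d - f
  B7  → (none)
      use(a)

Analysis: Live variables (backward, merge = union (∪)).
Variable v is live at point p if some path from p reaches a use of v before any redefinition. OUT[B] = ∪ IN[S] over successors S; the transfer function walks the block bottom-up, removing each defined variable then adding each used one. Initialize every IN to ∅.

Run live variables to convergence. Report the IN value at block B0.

Converged values:
  B0:   IN={a, b, d, f}   OUT={a, b, d, e, f}
  B1:   IN={a, b, d, e, f}   OUT={a, b, c, d, e, f}
  B2:   IN={b, c, d, e, f}   OUT={b, d, e, f}
  B3:   IN={b, d, e, f}   OUT={a, b, d, e, f}
  B4:   IN={a, b, d, e, f}   OUT={a, b, d, e, f}
  B5:   IN={a, f}   OUT={a, b, d, e}
  B6:   IN={a, b, d, e}   OUT={a, b, d, e, f}
  B7:   IN={a}   OUT={}

Merge at B0: OUT[B0] = IN[B1] = {a, b, d, e, f}
Applying B0's transfer function to that OUT value gives IN[B0] (row B0 above).

Answer: {a, b, d, f}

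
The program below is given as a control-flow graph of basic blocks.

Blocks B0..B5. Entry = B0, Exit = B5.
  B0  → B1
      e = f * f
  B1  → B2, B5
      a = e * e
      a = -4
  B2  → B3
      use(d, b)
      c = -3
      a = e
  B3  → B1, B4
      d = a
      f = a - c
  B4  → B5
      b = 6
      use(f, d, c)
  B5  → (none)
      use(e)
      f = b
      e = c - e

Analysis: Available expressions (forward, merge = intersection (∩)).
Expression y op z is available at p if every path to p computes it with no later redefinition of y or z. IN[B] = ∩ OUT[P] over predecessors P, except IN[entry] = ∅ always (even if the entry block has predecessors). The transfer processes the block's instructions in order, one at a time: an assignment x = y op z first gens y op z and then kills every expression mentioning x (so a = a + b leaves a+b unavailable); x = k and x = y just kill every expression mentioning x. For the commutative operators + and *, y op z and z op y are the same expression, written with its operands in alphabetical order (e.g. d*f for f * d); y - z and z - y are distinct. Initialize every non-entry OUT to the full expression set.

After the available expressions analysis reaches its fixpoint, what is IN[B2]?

Answer: {e*e}

Trace:
Per-block solution:
  B0:  IN={}  OUT={f*f}
  B1:  IN={}  OUT={e*e}
  B2:  IN={e*e}  OUT={e*e}
  B3:  IN={e*e}  OUT={a-c, e*e}
  B4:  IN={a-c, e*e}  OUT={a-c, e*e}
  B5:  IN={e*e}  OUT={}

Merge at B2: IN[B2] = OUT[B1] = {e*e}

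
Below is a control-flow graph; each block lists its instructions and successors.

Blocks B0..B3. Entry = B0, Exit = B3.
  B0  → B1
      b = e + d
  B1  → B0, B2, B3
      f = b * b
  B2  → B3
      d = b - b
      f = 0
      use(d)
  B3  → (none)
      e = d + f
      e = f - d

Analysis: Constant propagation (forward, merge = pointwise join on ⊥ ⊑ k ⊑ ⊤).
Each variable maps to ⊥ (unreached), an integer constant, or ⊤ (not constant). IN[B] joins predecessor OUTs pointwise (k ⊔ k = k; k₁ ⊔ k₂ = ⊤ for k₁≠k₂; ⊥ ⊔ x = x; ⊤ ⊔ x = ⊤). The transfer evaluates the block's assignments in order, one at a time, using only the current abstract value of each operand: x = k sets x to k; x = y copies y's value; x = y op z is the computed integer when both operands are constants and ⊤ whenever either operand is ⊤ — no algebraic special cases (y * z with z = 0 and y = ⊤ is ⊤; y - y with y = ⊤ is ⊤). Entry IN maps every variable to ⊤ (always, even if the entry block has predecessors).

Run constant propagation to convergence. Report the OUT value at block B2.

Fixpoint table:
  B0:  IN=(all ⊤)  OUT=(all ⊤)
  B1:  IN=(all ⊤)  OUT=(all ⊤)
  B2:  IN=(all ⊤)  OUT={f:0; rest ⊤}
  B3:  IN=(all ⊤)  OUT=(all ⊤)

Merge at B2: IN[B2] = OUT[B1] = {a: ⊤, b: ⊤, c: ⊤, d: ⊤, e: ⊤, f: ⊤}
Applying B2's transfer function to that IN value gives OUT[B2] (row B2 above).

Answer: {a: ⊤, b: ⊤, c: ⊤, d: ⊤, e: ⊤, f: 0}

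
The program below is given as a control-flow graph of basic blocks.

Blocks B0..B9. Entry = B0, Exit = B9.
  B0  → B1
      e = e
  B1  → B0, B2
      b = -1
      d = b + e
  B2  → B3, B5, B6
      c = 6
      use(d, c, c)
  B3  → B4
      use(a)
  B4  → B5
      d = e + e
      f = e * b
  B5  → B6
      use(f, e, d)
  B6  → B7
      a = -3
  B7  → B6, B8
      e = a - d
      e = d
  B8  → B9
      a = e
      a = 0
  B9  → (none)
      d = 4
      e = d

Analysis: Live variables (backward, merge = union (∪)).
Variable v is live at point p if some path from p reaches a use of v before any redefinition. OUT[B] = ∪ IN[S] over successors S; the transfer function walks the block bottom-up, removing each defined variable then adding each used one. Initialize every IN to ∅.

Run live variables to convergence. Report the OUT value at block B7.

Converged values:
  B0:  IN={a, e, f}  OUT={a, e, f}
  B1:  IN={a, e, f}  OUT={a, b, d, e, f}
  B2:  IN={a, b, d, e, f}  OUT={a, b, d, e, f}
  B3:  IN={a, b, e}  OUT={b, e}
  B4:  IN={b, e}  OUT={d, e, f}
  B5:  IN={d, e, f}  OUT={d}
  B6:  IN={d}  OUT={a, d}
  B7:  IN={a, d}  OUT={d, e}
  B8:  IN={e}  OUT={}
  B9:  IN={}  OUT={}

Merge at B7: OUT[B7] = IN[B6] ⊔ IN[B8] = {d, e}

Answer: {d, e}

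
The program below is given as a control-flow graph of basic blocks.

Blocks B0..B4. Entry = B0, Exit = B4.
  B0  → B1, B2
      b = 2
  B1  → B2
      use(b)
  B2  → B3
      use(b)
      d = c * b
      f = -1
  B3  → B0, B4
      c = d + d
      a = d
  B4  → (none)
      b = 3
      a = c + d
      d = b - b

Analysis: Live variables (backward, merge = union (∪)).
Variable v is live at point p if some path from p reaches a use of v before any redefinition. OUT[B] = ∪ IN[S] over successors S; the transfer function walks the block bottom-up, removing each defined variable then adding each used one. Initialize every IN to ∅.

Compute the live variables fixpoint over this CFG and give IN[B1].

Answer: {b, c}

Trace:
Converged values:
  B0:   IN={c}   OUT={b, c}
  B1:   IN={b, c}   OUT={b, c}
  B2:   IN={b, c}   OUT={d}
  B3:   IN={d}   OUT={c, d}
  B4:   IN={c, d}   OUT={}

Merge at B1: OUT[B1] = IN[B2] = {b, c}
Applying B1's transfer function to that OUT value gives IN[B1] (row B1 above).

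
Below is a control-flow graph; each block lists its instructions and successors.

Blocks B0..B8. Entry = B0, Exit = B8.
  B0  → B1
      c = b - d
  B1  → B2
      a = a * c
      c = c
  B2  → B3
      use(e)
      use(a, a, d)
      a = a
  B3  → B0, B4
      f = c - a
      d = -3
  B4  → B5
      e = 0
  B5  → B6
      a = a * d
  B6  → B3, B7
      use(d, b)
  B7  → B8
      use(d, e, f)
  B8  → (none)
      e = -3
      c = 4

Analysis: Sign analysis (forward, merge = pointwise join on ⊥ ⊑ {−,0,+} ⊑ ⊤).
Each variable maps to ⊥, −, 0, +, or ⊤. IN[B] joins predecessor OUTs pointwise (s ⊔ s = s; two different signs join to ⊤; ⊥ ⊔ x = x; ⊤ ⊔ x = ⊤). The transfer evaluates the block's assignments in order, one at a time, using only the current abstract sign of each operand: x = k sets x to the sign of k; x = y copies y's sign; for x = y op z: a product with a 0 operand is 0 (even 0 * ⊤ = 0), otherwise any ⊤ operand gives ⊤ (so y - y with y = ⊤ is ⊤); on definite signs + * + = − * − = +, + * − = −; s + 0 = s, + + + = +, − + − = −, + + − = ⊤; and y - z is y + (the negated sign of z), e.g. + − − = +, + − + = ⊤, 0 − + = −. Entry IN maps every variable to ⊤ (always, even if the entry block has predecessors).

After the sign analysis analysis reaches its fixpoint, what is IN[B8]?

Answer: {a: ⊤, b: ⊤, c: ⊤, d: -, e: 0, f: ⊤}

Working:
Per-block solution:
  B0: | IN=(all ⊤) | OUT=(all ⊤)
  B1: | IN=(all ⊤) | OUT=(all ⊤)
  B2: | IN=(all ⊤) | OUT=(all ⊤)
  B3: | IN=(all ⊤) | OUT={d:-; rest ⊤}
  B4: | IN={d:-; rest ⊤} | OUT={d:-, e:0; rest ⊤}
  B5: | IN={d:-, e:0; rest ⊤} | OUT={d:-, e:0; rest ⊤}
  B6: | IN={d:-, e:0; rest ⊤} | OUT={d:-, e:0; rest ⊤}
  B7: | IN={d:-, e:0; rest ⊤} | OUT={d:-, e:0; rest ⊤}
  B8: | IN={d:-, e:0; rest ⊤} | OUT={c:+, d:-, e:-; rest ⊤}

Merge at B8: IN[B8] = OUT[B7] = {a: ⊤, b: ⊤, c: ⊤, d: -, e: 0, f: ⊤}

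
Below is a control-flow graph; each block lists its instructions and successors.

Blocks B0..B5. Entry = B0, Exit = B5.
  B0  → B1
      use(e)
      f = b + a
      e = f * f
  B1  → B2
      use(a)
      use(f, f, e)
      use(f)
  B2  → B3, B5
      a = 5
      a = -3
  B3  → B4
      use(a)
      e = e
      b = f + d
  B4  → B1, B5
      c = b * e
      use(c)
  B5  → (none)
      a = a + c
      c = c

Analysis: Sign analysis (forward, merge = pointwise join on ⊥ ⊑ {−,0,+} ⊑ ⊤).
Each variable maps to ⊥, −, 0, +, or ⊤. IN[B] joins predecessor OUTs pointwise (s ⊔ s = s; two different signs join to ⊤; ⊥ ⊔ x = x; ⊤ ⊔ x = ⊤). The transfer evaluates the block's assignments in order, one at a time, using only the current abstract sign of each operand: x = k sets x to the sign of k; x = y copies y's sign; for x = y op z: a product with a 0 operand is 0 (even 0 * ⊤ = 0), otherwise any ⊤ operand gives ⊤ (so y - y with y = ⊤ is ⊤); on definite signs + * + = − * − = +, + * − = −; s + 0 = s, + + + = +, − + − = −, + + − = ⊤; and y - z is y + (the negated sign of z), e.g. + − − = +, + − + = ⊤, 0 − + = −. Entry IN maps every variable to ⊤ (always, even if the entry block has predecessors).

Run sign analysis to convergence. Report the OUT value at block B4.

Answer: {a: -, b: ⊤, c: ⊤, d: ⊤, e: ⊤, f: ⊤}

Working:
Converged values:
  B0:  IN=(all ⊤)  OUT=(all ⊤)
  B1:  IN=(all ⊤)  OUT=(all ⊤)
  B2:  IN=(all ⊤)  OUT={a:-; rest ⊤}
  B3:  IN={a:-; rest ⊤}  OUT={a:-; rest ⊤}
  B4:  IN={a:-; rest ⊤}  OUT={a:-; rest ⊤}
  B5:  IN={a:-; rest ⊤}  OUT=(all ⊤)

Merge at B4: IN[B4] = OUT[B3] = {a: -, b: ⊤, c: ⊤, d: ⊤, e: ⊤, f: ⊤}
Applying B4's transfer function to that IN value gives OUT[B4] (row B4 above).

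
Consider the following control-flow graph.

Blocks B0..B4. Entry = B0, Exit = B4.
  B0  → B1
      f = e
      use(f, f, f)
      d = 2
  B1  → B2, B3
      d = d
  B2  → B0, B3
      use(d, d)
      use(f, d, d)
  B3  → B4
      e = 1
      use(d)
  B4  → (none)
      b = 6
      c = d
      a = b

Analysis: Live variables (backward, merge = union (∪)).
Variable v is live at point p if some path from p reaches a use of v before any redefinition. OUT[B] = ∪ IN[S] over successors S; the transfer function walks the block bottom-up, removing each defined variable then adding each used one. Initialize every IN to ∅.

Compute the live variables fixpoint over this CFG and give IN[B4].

Per-block solution:
  B0:  IN={e}  OUT={d, e, f}
  B1:  IN={d, e, f}  OUT={d, e, f}
  B2:  IN={d, e, f}  OUT={d, e}
  B3:  IN={d}  OUT={d}
  B4:  IN={d}  OUT={}

B4 is the boundary node: OUT[B4] = {}
Applying B4's transfer function to that OUT value gives IN[B4] (row B4 above).

Answer: {d}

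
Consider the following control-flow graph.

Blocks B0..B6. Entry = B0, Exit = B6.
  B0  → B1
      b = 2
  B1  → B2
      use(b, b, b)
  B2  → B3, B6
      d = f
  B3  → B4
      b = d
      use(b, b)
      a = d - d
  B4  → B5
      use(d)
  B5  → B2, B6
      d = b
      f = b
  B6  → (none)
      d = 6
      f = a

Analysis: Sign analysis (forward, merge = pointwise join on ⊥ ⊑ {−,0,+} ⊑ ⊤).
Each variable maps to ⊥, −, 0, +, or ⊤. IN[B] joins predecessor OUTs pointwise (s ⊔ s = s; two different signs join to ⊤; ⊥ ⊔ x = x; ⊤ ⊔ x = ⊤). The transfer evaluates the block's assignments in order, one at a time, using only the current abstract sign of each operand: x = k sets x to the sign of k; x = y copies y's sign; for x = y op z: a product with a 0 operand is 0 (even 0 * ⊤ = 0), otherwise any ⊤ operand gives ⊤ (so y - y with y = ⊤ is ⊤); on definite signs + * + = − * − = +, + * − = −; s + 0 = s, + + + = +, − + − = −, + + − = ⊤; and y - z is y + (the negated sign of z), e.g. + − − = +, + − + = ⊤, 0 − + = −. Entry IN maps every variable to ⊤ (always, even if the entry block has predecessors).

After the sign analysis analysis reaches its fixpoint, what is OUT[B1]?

Answer: {a: ⊤, b: +, c: ⊤, d: ⊤, e: ⊤, f: ⊤}

Working:
Per-block solution:
  B0: | IN=(all ⊤) | OUT={b:+; rest ⊤}
  B1: | IN={b:+; rest ⊤} | OUT={b:+; rest ⊤}
  B2: | IN=(all ⊤) | OUT=(all ⊤)
  B3: | IN=(all ⊤) | OUT=(all ⊤)
  B4: | IN=(all ⊤) | OUT=(all ⊤)
  B5: | IN=(all ⊤) | OUT=(all ⊤)
  B6: | IN=(all ⊤) | OUT={d:+; rest ⊤}

Merge at B1: IN[B1] = OUT[B0] = {a: ⊤, b: +, c: ⊤, d: ⊤, e: ⊤, f: ⊤}
Applying B1's transfer function to that IN value gives OUT[B1] (row B1 above).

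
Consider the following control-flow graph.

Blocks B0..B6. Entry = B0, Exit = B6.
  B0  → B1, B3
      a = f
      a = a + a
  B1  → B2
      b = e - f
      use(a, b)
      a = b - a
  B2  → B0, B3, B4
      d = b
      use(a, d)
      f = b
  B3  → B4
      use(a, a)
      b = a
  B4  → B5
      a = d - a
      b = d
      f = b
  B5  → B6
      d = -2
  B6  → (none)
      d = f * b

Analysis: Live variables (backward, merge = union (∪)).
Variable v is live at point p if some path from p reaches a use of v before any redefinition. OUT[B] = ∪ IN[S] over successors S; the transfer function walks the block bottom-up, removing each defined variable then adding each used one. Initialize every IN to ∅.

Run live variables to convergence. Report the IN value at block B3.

Fixpoint table:
  B0: | IN={d, e, f} | OUT={a, d, e, f}
  B1: | IN={a, e, f} | OUT={a, b, e}
  B2: | IN={a, b, e} | OUT={a, d, e, f}
  B3: | IN={a, d} | OUT={a, d}
  B4: | IN={a, d} | OUT={b, f}
  B5: | IN={b, f} | OUT={b, f}
  B6: | IN={b, f} | OUT={}

Merge at B3: OUT[B3] = IN[B4] = {a, d}
Applying B3's transfer function to that OUT value gives IN[B3] (row B3 above).

Answer: {a, d}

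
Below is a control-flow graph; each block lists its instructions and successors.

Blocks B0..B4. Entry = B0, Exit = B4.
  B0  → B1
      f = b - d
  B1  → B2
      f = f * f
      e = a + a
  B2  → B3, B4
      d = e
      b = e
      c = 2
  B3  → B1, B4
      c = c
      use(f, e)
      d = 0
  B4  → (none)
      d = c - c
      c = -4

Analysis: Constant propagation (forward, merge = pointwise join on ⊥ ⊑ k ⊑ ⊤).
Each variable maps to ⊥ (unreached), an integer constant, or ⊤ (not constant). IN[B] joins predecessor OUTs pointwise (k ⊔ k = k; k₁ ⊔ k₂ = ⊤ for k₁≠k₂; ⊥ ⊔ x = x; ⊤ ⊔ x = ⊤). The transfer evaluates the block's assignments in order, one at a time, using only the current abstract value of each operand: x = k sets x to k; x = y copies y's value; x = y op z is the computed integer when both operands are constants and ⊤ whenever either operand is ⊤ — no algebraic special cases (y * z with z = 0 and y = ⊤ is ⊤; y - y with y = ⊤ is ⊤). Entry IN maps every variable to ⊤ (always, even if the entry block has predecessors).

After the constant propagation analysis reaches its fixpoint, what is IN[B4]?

Per-block solution:
  B0: | IN=(all ⊤) | OUT=(all ⊤)
  B1: | IN=(all ⊤) | OUT=(all ⊤)
  B2: | IN=(all ⊤) | OUT={c:2; rest ⊤}
  B3: | IN={c:2; rest ⊤} | OUT={c:2, d:0; rest ⊤}
  B4: | IN={c:2; rest ⊤} | OUT={c:-4, d:0; rest ⊤}

Merge at B4: IN[B4] = OUT[B2] ⊔ OUT[B3] = {a: ⊤, b: ⊤, c: 2, d: ⊤, e: ⊤, f: ⊤}

Answer: {a: ⊤, b: ⊤, c: 2, d: ⊤, e: ⊤, f: ⊤}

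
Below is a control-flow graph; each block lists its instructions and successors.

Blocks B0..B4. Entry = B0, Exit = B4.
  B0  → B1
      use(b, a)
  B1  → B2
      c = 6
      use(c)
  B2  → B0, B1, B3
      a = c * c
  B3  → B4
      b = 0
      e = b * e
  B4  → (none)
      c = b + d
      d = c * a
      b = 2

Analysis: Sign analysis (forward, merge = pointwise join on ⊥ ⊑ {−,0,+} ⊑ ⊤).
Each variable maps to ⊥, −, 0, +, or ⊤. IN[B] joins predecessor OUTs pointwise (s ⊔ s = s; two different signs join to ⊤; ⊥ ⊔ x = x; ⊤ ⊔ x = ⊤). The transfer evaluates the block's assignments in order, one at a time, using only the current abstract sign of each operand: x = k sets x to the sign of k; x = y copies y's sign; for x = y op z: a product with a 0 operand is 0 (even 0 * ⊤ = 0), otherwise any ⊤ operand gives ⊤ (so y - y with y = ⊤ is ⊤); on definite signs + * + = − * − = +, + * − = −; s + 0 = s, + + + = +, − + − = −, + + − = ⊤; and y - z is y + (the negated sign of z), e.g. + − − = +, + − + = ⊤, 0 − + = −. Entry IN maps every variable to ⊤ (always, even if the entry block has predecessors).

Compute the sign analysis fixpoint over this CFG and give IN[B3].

Per-block solution:
  B0: | IN=(all ⊤) | OUT=(all ⊤)
  B1: | IN=(all ⊤) | OUT={c:+; rest ⊤}
  B2: | IN={c:+; rest ⊤} | OUT={a:+, c:+; rest ⊤}
  B3: | IN={a:+, c:+; rest ⊤} | OUT={a:+, b:0, c:+, e:0; rest ⊤}
  B4: | IN={a:+, b:0, c:+, e:0; rest ⊤} | OUT={a:+, b:+, e:0; rest ⊤}

Merge at B3: IN[B3] = OUT[B2] = {a: +, b: ⊤, c: +, d: ⊤, e: ⊤, f: ⊤}

Answer: {a: +, b: ⊤, c: +, d: ⊤, e: ⊤, f: ⊤}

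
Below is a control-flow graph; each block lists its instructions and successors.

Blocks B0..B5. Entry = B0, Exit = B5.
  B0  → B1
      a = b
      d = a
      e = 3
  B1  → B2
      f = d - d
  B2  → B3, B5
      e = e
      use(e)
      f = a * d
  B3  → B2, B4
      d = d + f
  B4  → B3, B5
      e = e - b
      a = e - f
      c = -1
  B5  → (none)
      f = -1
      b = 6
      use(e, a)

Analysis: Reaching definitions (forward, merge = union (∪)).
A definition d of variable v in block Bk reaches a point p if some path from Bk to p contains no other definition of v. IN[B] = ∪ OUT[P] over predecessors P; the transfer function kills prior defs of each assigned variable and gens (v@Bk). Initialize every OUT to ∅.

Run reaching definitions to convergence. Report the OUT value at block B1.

Answer: {a@B0, d@B0, e@B0, f@B1}

Working:
Fixpoint table:
  B0:  IN={}  OUT={a@B0, d@B0, e@B0}
  B1:  IN={a@B0, d@B0, e@B0}  OUT={a@B0, d@B0, e@B0, f@B1}
  B2:  IN={a@B0, a@B4, c@B4, d@B0, d@B3, e@B0, e@B2, e@B4, f@B1, f@B2}  OUT={a@B0, a@B4, c@B4, d@B0, d@B3, e@B2, f@B2}
  B3:  IN={a@B0, a@B4, c@B4, d@B0, d@B3, e@B2, e@B4, f@B2}  OUT={a@B0, a@B4, c@B4, d@B3, e@B2, e@B4, f@B2}
  B4:  IN={a@B0, a@B4, c@B4, d@B3, e@B2, e@B4, f@B2}  OUT={a@B4, c@B4, d@B3, e@B4, f@B2}
  B5:  IN={a@B0, a@B4, c@B4, d@B0, d@B3, e@B2, e@B4, f@B2}  OUT={a@B0, a@B4, b@B5, c@B4, d@B0, d@B3, e@B2, e@B4, f@B5}

Merge at B1: IN[B1] = OUT[B0] = {a@B0, d@B0, e@B0}
Applying B1's transfer function to that IN value gives OUT[B1] (row B1 above).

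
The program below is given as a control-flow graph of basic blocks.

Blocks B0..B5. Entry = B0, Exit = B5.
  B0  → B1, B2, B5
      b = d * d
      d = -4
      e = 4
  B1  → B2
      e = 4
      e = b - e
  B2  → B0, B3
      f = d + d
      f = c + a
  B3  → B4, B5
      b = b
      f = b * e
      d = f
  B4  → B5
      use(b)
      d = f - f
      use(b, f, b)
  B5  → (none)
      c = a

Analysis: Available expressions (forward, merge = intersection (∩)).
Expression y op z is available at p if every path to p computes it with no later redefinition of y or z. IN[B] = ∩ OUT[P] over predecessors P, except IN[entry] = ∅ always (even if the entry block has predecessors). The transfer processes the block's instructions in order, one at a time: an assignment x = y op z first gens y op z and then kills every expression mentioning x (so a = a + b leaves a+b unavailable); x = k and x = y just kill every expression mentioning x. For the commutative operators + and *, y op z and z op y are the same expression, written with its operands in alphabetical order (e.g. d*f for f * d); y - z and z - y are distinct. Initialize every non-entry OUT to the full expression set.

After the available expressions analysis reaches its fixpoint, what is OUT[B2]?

Converged values:
  B0: | IN={} | OUT={}
  B1: | IN={} | OUT={}
  B2: | IN={} | OUT={a+c, d+d}
  B3: | IN={a+c, d+d} | OUT={a+c, b*e}
  B4: | IN={a+c, b*e} | OUT={a+c, b*e, f-f}
  B5: | IN={} | OUT={}

Merge at B2: IN[B2] = OUT[B0] ∩ OUT[B1] = {}
Applying B2's transfer function to that IN value gives OUT[B2] (row B2 above).

Answer: {a+c, d+d}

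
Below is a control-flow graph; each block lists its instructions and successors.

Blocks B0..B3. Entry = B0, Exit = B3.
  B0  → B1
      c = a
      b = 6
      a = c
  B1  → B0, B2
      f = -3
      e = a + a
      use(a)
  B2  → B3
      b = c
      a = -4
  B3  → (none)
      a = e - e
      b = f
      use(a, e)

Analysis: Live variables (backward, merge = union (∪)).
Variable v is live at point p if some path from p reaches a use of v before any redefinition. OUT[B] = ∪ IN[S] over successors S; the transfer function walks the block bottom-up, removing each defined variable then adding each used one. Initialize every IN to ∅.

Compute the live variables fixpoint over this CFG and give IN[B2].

Answer: {c, e, f}

Derivation:
Converged values:
  B0:   IN={a}   OUT={a, c}
  B1:   IN={a, c}   OUT={a, c, e, f}
  B2:   IN={c, e, f}   OUT={e, f}
  B3:   IN={e, f}   OUT={}

Merge at B2: OUT[B2] = IN[B3] = {e, f}
Applying B2's transfer function to that OUT value gives IN[B2] (row B2 above).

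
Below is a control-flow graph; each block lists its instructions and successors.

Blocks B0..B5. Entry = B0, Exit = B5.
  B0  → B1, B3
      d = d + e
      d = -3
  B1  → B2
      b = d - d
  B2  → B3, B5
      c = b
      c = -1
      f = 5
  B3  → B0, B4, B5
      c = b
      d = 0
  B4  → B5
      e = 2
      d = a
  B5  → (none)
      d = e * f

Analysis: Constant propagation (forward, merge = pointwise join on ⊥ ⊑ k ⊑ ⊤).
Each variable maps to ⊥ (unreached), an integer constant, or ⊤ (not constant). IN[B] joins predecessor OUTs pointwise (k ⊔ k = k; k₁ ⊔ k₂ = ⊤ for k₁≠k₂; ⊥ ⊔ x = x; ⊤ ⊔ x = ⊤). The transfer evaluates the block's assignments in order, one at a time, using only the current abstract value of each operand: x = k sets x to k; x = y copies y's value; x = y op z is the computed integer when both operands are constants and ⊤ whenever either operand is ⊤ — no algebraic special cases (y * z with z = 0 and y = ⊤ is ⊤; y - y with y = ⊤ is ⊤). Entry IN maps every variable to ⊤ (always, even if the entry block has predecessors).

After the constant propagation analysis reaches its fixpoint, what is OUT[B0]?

Answer: {a: ⊤, b: ⊤, c: ⊤, d: -3, e: ⊤, f: ⊤}

Working:
Per-block solution:
  B0:  IN=(all ⊤)  OUT={d:-3; rest ⊤}
  B1:  IN={d:-3; rest ⊤}  OUT={b:0, d:-3; rest ⊤}
  B2:  IN={b:0, d:-3; rest ⊤}  OUT={b:0, c:-1, d:-3, f:5; rest ⊤}
  B3:  IN={d:-3; rest ⊤}  OUT={d:0; rest ⊤}
  B4:  IN={d:0; rest ⊤}  OUT={e:2; rest ⊤}
  B5:  IN=(all ⊤)  OUT=(all ⊤)

Merge at B0 (entry node, so the boundary value (all ⊤) is joined with the incoming edge(s)): IN[B0] = (all ⊤) ⊔ OUT[B3] = {a: ⊤, b: ⊤, c: ⊤, d: ⊤, e: ⊤, f: ⊤}
Applying B0's transfer function to that IN value gives OUT[B0] (row B0 above).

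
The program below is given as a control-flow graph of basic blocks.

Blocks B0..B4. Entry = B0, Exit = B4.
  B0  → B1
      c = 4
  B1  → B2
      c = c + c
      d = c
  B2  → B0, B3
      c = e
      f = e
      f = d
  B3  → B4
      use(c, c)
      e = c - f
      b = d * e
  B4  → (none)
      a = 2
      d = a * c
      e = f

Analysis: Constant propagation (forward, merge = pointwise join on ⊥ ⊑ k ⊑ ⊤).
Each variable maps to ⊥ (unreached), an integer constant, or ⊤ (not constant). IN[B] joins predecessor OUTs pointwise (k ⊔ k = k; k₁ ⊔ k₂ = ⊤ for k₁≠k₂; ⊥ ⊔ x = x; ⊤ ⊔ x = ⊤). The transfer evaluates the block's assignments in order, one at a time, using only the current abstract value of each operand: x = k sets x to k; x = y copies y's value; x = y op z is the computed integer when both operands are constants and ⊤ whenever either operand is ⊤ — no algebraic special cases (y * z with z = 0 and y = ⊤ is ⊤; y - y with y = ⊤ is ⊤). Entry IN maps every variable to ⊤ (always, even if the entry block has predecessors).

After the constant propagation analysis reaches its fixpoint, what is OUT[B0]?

Fixpoint table:
  B0: | IN=(all ⊤) | OUT={c:4; rest ⊤}
  B1: | IN={c:4; rest ⊤} | OUT={c:8, d:8; rest ⊤}
  B2: | IN={c:8, d:8; rest ⊤} | OUT={d:8, f:8; rest ⊤}
  B3: | IN={d:8, f:8; rest ⊤} | OUT={d:8, f:8; rest ⊤}
  B4: | IN={d:8, f:8; rest ⊤} | OUT={a:2, e:8, f:8; rest ⊤}

Merge at B0 (entry node, so the boundary value (all ⊤) is joined with the incoming edge(s)): IN[B0] = (all ⊤) ⊔ OUT[B2] = {a: ⊤, b: ⊤, c: ⊤, d: ⊤, e: ⊤, f: ⊤}
Applying B0's transfer function to that IN value gives OUT[B0] (row B0 above).

Answer: {a: ⊤, b: ⊤, c: 4, d: ⊤, e: ⊤, f: ⊤}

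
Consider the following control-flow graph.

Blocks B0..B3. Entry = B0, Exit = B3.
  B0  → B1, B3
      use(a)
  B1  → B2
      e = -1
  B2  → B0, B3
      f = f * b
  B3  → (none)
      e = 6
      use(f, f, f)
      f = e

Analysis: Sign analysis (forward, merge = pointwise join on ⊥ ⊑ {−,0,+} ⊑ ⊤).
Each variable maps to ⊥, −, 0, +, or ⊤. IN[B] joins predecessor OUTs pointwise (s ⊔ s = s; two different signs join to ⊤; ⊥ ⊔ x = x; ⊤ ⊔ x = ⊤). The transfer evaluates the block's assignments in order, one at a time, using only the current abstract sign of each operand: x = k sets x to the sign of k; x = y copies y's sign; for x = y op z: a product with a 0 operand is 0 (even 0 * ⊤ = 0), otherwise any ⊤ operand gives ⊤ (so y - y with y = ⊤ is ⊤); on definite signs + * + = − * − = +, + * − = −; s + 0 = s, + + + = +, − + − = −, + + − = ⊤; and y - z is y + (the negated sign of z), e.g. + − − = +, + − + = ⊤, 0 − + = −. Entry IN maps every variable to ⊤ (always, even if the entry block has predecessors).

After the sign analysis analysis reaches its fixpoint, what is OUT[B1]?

Fixpoint table:
  B0:   IN=(all ⊤)   OUT=(all ⊤)
  B1:   IN=(all ⊤)   OUT={e:-; rest ⊤}
  B2:   IN={e:-; rest ⊤}   OUT={e:-; rest ⊤}
  B3:   IN=(all ⊤)   OUT={e:+, f:+; rest ⊤}

Merge at B1: IN[B1] = OUT[B0] = {a: ⊤, b: ⊤, c: ⊤, d: ⊤, e: ⊤, f: ⊤}
Applying B1's transfer function to that IN value gives OUT[B1] (row B1 above).

Answer: {a: ⊤, b: ⊤, c: ⊤, d: ⊤, e: -, f: ⊤}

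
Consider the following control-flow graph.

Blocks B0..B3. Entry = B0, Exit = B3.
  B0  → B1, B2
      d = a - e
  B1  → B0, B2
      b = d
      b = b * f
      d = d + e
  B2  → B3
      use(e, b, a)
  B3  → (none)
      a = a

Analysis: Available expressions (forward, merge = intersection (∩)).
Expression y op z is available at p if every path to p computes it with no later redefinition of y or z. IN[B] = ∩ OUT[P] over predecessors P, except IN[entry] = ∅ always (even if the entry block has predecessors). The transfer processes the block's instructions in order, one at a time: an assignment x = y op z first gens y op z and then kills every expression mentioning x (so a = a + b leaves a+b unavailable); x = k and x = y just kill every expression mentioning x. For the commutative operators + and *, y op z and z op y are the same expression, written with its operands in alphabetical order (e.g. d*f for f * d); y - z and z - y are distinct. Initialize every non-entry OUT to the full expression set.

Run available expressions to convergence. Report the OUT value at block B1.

Fixpoint table:
  B0: | IN={} | OUT={a-e}
  B1: | IN={a-e} | OUT={a-e}
  B2: | IN={a-e} | OUT={a-e}
  B3: | IN={a-e} | OUT={}

Merge at B1: IN[B1] = OUT[B0] = {a-e}
Applying B1's transfer function to that IN value gives OUT[B1] (row B1 above).

Answer: {a-e}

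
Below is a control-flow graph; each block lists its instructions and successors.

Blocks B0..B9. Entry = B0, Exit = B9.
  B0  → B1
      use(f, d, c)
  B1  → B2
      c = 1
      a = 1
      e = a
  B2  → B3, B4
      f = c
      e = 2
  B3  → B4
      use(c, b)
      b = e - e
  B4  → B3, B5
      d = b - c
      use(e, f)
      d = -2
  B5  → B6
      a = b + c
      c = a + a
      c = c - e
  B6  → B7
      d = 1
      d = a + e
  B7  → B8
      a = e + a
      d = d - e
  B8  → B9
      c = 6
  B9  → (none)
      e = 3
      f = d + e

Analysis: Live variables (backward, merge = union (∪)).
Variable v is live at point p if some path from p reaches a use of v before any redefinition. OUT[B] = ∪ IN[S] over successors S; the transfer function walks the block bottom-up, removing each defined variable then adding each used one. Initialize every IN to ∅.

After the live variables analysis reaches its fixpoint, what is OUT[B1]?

Per-block solution:
  B0:  IN={b, c, d, f}  OUT={b}
  B1:  IN={b}  OUT={b, c}
  B2:  IN={b, c}  OUT={b, c, e, f}
  B3:  IN={b, c, e, f}  OUT={b, c, e, f}
  B4:  IN={b, c, e, f}  OUT={b, c, e, f}
  B5:  IN={b, c, e}  OUT={a, e}
  B6:  IN={a, e}  OUT={a, d, e}
  B7:  IN={a, d, e}  OUT={d}
  B8:  IN={d}  OUT={d}
  B9:  IN={d}  OUT={}

Merge at B1: OUT[B1] = IN[B2] = {b, c}

Answer: {b, c}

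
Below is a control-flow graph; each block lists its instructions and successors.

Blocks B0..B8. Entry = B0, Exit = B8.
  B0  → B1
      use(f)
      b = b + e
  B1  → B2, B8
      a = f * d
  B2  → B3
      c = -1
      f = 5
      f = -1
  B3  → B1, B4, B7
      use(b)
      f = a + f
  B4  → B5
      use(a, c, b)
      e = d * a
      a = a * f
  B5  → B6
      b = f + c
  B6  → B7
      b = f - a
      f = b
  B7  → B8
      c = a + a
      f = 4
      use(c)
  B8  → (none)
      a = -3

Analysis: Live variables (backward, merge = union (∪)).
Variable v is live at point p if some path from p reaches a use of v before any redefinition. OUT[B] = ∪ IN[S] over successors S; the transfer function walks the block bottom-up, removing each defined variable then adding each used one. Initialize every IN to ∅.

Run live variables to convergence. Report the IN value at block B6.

Answer: {a, f}

Trace:
Converged values:
  B0:  IN={b, d, e, f}  OUT={b, d, f}
  B1:  IN={b, d, f}  OUT={a, b, d}
  B2:  IN={a, b, d}  OUT={a, b, c, d, f}
  B3:  IN={a, b, c, d, f}  OUT={a, b, c, d, f}
  B4:  IN={a, b, c, d, f}  OUT={a, c, f}
  B5:  IN={a, c, f}  OUT={a, f}
  B6:  IN={a, f}  OUT={a}
  B7:  IN={a}  OUT={}
  B8:  IN={}  OUT={}

Merge at B6: OUT[B6] = IN[B7] = {a}
Applying B6's transfer function to that OUT value gives IN[B6] (row B6 above).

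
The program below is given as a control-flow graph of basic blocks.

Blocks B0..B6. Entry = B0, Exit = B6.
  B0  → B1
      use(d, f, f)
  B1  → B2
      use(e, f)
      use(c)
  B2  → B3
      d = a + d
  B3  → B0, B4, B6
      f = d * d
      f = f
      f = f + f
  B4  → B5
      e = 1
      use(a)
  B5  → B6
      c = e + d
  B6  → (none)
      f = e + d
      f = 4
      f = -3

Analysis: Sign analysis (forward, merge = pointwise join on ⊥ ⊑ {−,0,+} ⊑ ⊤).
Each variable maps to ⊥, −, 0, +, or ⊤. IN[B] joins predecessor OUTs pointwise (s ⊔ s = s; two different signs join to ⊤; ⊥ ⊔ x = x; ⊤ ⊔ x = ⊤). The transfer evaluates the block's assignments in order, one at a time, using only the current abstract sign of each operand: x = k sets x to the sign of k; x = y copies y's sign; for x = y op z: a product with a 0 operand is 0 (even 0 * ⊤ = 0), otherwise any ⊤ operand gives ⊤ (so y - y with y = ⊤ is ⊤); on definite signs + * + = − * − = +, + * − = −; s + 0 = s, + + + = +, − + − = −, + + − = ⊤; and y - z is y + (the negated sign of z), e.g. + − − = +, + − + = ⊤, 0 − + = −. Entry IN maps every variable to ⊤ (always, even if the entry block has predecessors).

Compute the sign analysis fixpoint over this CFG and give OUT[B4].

Converged values:
  B0:   IN=(all ⊤)   OUT=(all ⊤)
  B1:   IN=(all ⊤)   OUT=(all ⊤)
  B2:   IN=(all ⊤)   OUT=(all ⊤)
  B3:   IN=(all ⊤)   OUT=(all ⊤)
  B4:   IN=(all ⊤)   OUT={e:+; rest ⊤}
  B5:   IN={e:+; rest ⊤}   OUT={e:+; rest ⊤}
  B6:   IN=(all ⊤)   OUT={f:-; rest ⊤}

Merge at B4: IN[B4] = OUT[B3] = {a: ⊤, b: ⊤, c: ⊤, d: ⊤, e: ⊤, f: ⊤}
Applying B4's transfer function to that IN value gives OUT[B4] (row B4 above).

Answer: {a: ⊤, b: ⊤, c: ⊤, d: ⊤, e: +, f: ⊤}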